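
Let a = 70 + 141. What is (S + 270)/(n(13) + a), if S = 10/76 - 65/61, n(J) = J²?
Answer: 124739/176168 ≈ 0.70807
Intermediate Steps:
a = 211
S = -2165/2318 (S = 10*(1/76) - 65*1/61 = 5/38 - 65/61 = -2165/2318 ≈ -0.93399)
(S + 270)/(n(13) + a) = (-2165/2318 + 270)/(13² + 211) = 623695/(2318*(169 + 211)) = (623695/2318)/380 = (623695/2318)*(1/380) = 124739/176168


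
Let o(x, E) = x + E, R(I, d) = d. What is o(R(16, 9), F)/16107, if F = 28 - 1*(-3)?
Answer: 40/16107 ≈ 0.0024834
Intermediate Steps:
F = 31 (F = 28 + 3 = 31)
o(x, E) = E + x
o(R(16, 9), F)/16107 = (31 + 9)/16107 = 40*(1/16107) = 40/16107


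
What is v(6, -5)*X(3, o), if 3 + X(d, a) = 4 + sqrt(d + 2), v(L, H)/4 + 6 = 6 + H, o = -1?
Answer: -20 - 20*sqrt(5) ≈ -64.721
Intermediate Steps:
v(L, H) = 4*H (v(L, H) = -24 + 4*(6 + H) = -24 + (24 + 4*H) = 4*H)
X(d, a) = 1 + sqrt(2 + d) (X(d, a) = -3 + (4 + sqrt(d + 2)) = -3 + (4 + sqrt(2 + d)) = 1 + sqrt(2 + d))
v(6, -5)*X(3, o) = (4*(-5))*(1 + sqrt(2 + 3)) = -20*(1 + sqrt(5)) = -20 - 20*sqrt(5)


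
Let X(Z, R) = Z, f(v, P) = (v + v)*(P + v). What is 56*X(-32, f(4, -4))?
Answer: -1792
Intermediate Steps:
f(v, P) = 2*v*(P + v) (f(v, P) = (2*v)*(P + v) = 2*v*(P + v))
56*X(-32, f(4, -4)) = 56*(-32) = -1792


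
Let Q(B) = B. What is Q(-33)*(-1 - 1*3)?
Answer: 132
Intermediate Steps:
Q(-33)*(-1 - 1*3) = -33*(-1 - 1*3) = -33*(-1 - 3) = -33*(-4) = 132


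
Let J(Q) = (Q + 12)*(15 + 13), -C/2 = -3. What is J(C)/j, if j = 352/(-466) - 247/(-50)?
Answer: 5871600/48751 ≈ 120.44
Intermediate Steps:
C = 6 (C = -2*(-3) = 6)
j = 48751/11650 (j = 352*(-1/466) - 247*(-1/50) = -176/233 + 247/50 = 48751/11650 ≈ 4.1846)
J(Q) = 336 + 28*Q (J(Q) = (12 + Q)*28 = 336 + 28*Q)
J(C)/j = (336 + 28*6)/(48751/11650) = (336 + 168)*(11650/48751) = 504*(11650/48751) = 5871600/48751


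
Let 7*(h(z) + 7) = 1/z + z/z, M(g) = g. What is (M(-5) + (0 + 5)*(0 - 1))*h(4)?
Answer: 955/14 ≈ 68.214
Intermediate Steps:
h(z) = -48/7 + 1/(7*z) (h(z) = -7 + (1/z + z/z)/7 = -7 + (1/z + 1)/7 = -7 + (1 + 1/z)/7 = -7 + (1/7 + 1/(7*z)) = -48/7 + 1/(7*z))
(M(-5) + (0 + 5)*(0 - 1))*h(4) = (-5 + (0 + 5)*(0 - 1))*((1/7)*(1 - 48*4)/4) = (-5 + 5*(-1))*((1/7)*(1/4)*(1 - 192)) = (-5 - 5)*((1/7)*(1/4)*(-191)) = -10*(-191/28) = 955/14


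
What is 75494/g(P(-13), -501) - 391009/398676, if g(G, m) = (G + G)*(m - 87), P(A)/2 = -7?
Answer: 985836407/273491736 ≈ 3.6046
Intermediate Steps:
P(A) = -14 (P(A) = 2*(-7) = -14)
g(G, m) = 2*G*(-87 + m) (g(G, m) = (2*G)*(-87 + m) = 2*G*(-87 + m))
75494/g(P(-13), -501) - 391009/398676 = 75494/((2*(-14)*(-87 - 501))) - 391009/398676 = 75494/((2*(-14)*(-588))) - 391009*1/398676 = 75494/16464 - 391009/398676 = 75494*(1/16464) - 391009/398676 = 37747/8232 - 391009/398676 = 985836407/273491736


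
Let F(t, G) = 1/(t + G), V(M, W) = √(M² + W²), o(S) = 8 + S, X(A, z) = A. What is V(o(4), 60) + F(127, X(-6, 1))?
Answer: 1/121 + 12*√26 ≈ 61.196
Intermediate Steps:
F(t, G) = 1/(G + t)
V(o(4), 60) + F(127, X(-6, 1)) = √((8 + 4)² + 60²) + 1/(-6 + 127) = √(12² + 3600) + 1/121 = √(144 + 3600) + 1/121 = √3744 + 1/121 = 12*√26 + 1/121 = 1/121 + 12*√26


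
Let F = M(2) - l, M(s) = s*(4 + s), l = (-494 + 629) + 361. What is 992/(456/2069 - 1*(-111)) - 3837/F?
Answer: 1876336087/111375660 ≈ 16.847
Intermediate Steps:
l = 496 (l = 135 + 361 = 496)
F = -484 (F = 2*(4 + 2) - 1*496 = 2*6 - 496 = 12 - 496 = -484)
992/(456/2069 - 1*(-111)) - 3837/F = 992/(456/2069 - 1*(-111)) - 3837/(-484) = 992/(456*(1/2069) + 111) - 3837*(-1/484) = 992/(456/2069 + 111) + 3837/484 = 992/(230115/2069) + 3837/484 = 992*(2069/230115) + 3837/484 = 2052448/230115 + 3837/484 = 1876336087/111375660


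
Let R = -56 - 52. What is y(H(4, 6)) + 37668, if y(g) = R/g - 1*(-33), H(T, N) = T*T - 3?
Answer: 490005/13 ≈ 37693.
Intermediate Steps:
R = -108
H(T, N) = -3 + T² (H(T, N) = T² - 3 = -3 + T²)
y(g) = 33 - 108/g (y(g) = -108/g - 1*(-33) = -108/g + 33 = 33 - 108/g)
y(H(4, 6)) + 37668 = (33 - 108/(-3 + 4²)) + 37668 = (33 - 108/(-3 + 16)) + 37668 = (33 - 108/13) + 37668 = 321/13 + 37668 = 490005/13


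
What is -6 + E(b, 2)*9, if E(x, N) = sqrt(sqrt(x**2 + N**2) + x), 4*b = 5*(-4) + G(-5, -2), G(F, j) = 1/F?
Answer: -6 + 9*sqrt(-505 + 5*sqrt(11801))/10 ≈ -0.44021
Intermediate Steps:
b = -101/20 (b = (5*(-4) + 1/(-5))/4 = (-20 - 1/5)/4 = (1/4)*(-101/5) = -101/20 ≈ -5.0500)
E(x, N) = sqrt(x + sqrt(N**2 + x**2)) (E(x, N) = sqrt(sqrt(N**2 + x**2) + x) = sqrt(x + sqrt(N**2 + x**2)))
-6 + E(b, 2)*9 = -6 + sqrt(-101/20 + sqrt(2**2 + (-101/20)**2))*9 = -6 + sqrt(-101/20 + sqrt(4 + 10201/400))*9 = -6 + sqrt(-101/20 + sqrt(11801/400))*9 = -6 + sqrt(-101/20 + sqrt(11801)/20)*9 = -6 + 9*sqrt(-101/20 + sqrt(11801)/20)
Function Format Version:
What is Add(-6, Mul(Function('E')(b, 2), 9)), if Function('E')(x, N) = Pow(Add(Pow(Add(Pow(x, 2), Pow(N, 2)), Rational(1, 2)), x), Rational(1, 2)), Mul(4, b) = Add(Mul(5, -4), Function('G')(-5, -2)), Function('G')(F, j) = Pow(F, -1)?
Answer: Add(-6, Mul(Rational(9, 10), Pow(Add(-505, Mul(5, Pow(11801, Rational(1, 2)))), Rational(1, 2)))) ≈ -0.44021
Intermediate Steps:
b = Rational(-101, 20) (b = Mul(Rational(1, 4), Add(Mul(5, -4), Pow(-5, -1))) = Mul(Rational(1, 4), Add(-20, Rational(-1, 5))) = Mul(Rational(1, 4), Rational(-101, 5)) = Rational(-101, 20) ≈ -5.0500)
Function('E')(x, N) = Pow(Add(x, Pow(Add(Pow(N, 2), Pow(x, 2)), Rational(1, 2))), Rational(1, 2)) (Function('E')(x, N) = Pow(Add(Pow(Add(Pow(N, 2), Pow(x, 2)), Rational(1, 2)), x), Rational(1, 2)) = Pow(Add(x, Pow(Add(Pow(N, 2), Pow(x, 2)), Rational(1, 2))), Rational(1, 2)))
Add(-6, Mul(Function('E')(b, 2), 9)) = Add(-6, Mul(Pow(Add(Rational(-101, 20), Pow(Add(Pow(2, 2), Pow(Rational(-101, 20), 2)), Rational(1, 2))), Rational(1, 2)), 9)) = Add(-6, Mul(Pow(Add(Rational(-101, 20), Pow(Add(4, Rational(10201, 400)), Rational(1, 2))), Rational(1, 2)), 9)) = Add(-6, Mul(Pow(Add(Rational(-101, 20), Pow(Rational(11801, 400), Rational(1, 2))), Rational(1, 2)), 9)) = Add(-6, Mul(Pow(Add(Rational(-101, 20), Mul(Rational(1, 20), Pow(11801, Rational(1, 2)))), Rational(1, 2)), 9)) = Add(-6, Mul(9, Pow(Add(Rational(-101, 20), Mul(Rational(1, 20), Pow(11801, Rational(1, 2)))), Rational(1, 2))))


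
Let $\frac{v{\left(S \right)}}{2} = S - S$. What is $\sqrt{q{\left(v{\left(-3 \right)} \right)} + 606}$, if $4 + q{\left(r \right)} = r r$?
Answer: $\sqrt{602} \approx 24.536$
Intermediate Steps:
$v{\left(S \right)} = 0$ ($v{\left(S \right)} = 2 \left(S - S\right) = 2 \cdot 0 = 0$)
$q{\left(r \right)} = -4 + r^{2}$ ($q{\left(r \right)} = -4 + r r = -4 + r^{2}$)
$\sqrt{q{\left(v{\left(-3 \right)} \right)} + 606} = \sqrt{\left(-4 + 0^{2}\right) + 606} = \sqrt{\left(-4 + 0\right) + 606} = \sqrt{-4 + 606} = \sqrt{602}$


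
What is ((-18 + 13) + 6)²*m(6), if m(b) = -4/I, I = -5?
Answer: ⅘ ≈ 0.80000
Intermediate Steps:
m(b) = ⅘ (m(b) = -4/(-5) = -4*(-⅕) = ⅘)
((-18 + 13) + 6)²*m(6) = ((-18 + 13) + 6)²*(⅘) = (-5 + 6)²*(⅘) = 1²*(⅘) = 1*(⅘) = ⅘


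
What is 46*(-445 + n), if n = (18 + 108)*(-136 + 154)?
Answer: 83858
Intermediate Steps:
n = 2268 (n = 126*18 = 2268)
46*(-445 + n) = 46*(-445 + 2268) = 46*1823 = 83858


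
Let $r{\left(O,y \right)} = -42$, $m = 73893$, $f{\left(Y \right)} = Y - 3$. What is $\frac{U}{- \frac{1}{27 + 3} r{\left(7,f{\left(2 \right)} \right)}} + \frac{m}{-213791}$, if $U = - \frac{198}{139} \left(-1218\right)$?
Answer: $\frac{36817366533}{29716949} \approx 1238.9$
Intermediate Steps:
$f{\left(Y \right)} = -3 + Y$
$U = \frac{241164}{139}$ ($U = \left(-198\right) \frac{1}{139} \left(-1218\right) = \left(- \frac{198}{139}\right) \left(-1218\right) = \frac{241164}{139} \approx 1735.0$)
$\frac{U}{- \frac{1}{27 + 3} r{\left(7,f{\left(2 \right)} \right)}} + \frac{m}{-213791} = \frac{241164}{139 - \frac{1}{27 + 3} \left(-42\right)} + \frac{73893}{-213791} = \frac{241164}{139 - \frac{1}{30} \left(-42\right)} + 73893 \left(- \frac{1}{213791}\right) = \frac{241164}{139 \left(-1\right) \frac{1}{30} \left(-42\right)} - \frac{73893}{213791} = \frac{241164}{139 \left(\left(- \frac{1}{30}\right) \left(-42\right)\right)} - \frac{73893}{213791} = \frac{241164}{139 \cdot \frac{7}{5}} - \frac{73893}{213791} = \frac{241164}{139} \cdot \frac{5}{7} - \frac{73893}{213791} = \frac{172260}{139} - \frac{73893}{213791} = \frac{36817366533}{29716949}$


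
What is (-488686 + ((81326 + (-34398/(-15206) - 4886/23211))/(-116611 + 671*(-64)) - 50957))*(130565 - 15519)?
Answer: -1748105913517127835150764/28157186691315 ≈ -6.2084e+10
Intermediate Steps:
(-488686 + ((81326 + (-34398/(-15206) - 4886/23211))/(-116611 + 671*(-64)) - 50957))*(130565 - 15519) = (-488686 + ((81326 + (-34398*(-1/15206) - 4886*1/23211))/(-116611 - 42944) - 50957))*115046 = (-488686 + ((81326 + (17199/7603 - 4886/23211))/(-159555) - 50957))*115046 = (-488686 + ((81326 + 362057731/176473233)*(-1/159555) - 50957))*115046 = (-488686 + ((14352224204689/176473233)*(-1/159555) - 50957))*115046 = (-488686 + (-14352224204689/28157186691315 - 50957))*115046 = (-488686 - 1434820114453543144/28157186691315)*115046 = -15194843049885505234/28157186691315*115046 = -1748105913517127835150764/28157186691315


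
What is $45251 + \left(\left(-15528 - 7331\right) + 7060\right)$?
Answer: $29452$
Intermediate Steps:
$45251 + \left(\left(-15528 - 7331\right) + 7060\right) = 45251 + \left(-22859 + 7060\right) = 45251 - 15799 = 29452$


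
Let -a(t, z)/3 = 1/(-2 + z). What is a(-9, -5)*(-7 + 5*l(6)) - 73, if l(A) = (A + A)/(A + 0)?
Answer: -502/7 ≈ -71.714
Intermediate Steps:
a(t, z) = -3/(-2 + z)
l(A) = 2 (l(A) = (2*A)/A = 2)
a(-9, -5)*(-7 + 5*l(6)) - 73 = (-3/(-2 - 5))*(-7 + 5*2) - 73 = (-3/(-7))*(-7 + 10) - 73 = -3*(-⅐)*3 - 73 = (3/7)*3 - 73 = 9/7 - 73 = -502/7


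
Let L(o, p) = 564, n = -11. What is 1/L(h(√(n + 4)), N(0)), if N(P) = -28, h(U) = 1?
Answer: 1/564 ≈ 0.0017731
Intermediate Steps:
1/L(h(√(n + 4)), N(0)) = 1/564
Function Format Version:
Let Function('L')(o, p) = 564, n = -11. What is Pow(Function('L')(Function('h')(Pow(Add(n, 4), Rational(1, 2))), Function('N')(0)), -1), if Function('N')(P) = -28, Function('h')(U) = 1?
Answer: Rational(1, 564) ≈ 0.0017731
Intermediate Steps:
Pow(Function('L')(Function('h')(Pow(Add(n, 4), Rational(1, 2))), Function('N')(0)), -1) = Pow(564, -1) = Rational(1, 564)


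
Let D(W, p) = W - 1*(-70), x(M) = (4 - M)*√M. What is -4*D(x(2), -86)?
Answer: -280 - 8*√2 ≈ -291.31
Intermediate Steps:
x(M) = √M*(4 - M)
D(W, p) = 70 + W (D(W, p) = W + 70 = 70 + W)
-4*D(x(2), -86) = -4*(70 + √2*(4 - 1*2)) = -4*(70 + √2*(4 - 2)) = -4*(70 + √2*2) = -4*(70 + 2*√2) = -280 - 8*√2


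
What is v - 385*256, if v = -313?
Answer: -98873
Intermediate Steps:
v - 385*256 = -313 - 385*256 = -313 - 98560 = -98873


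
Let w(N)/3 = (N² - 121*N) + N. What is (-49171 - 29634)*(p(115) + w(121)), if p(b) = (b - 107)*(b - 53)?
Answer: -67693495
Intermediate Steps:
w(N) = -360*N + 3*N² (w(N) = 3*((N² - 121*N) + N) = 3*(N² - 120*N) = -360*N + 3*N²)
p(b) = (-107 + b)*(-53 + b)
(-49171 - 29634)*(p(115) + w(121)) = (-49171 - 29634)*((5671 + 115² - 160*115) + 3*121*(-120 + 121)) = -78805*((5671 + 13225 - 18400) + 3*121*1) = -78805*(496 + 363) = -78805*859 = -67693495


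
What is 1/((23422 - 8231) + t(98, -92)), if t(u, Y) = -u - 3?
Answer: 1/15090 ≈ 6.6269e-5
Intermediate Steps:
t(u, Y) = -3 - u
1/((23422 - 8231) + t(98, -92)) = 1/((23422 - 8231) + (-3 - 1*98)) = 1/(15191 + (-3 - 98)) = 1/(15191 - 101) = 1/15090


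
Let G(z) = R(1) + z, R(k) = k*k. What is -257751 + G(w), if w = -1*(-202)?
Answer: -257548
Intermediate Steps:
w = 202
R(k) = k²
G(z) = 1 + z (G(z) = 1² + z = 1 + z)
-257751 + G(w) = -257751 + (1 + 202) = -257751 + 203 = -257548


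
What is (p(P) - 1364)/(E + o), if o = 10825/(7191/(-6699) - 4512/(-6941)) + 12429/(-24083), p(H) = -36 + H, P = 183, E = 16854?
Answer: 17484906001281/125192446471262 ≈ 0.13966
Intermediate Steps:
o = -367337562120884/14367219393 (o = 10825/(7191*(-1/6699) - 4512*(-1/6941)) + 12429*(-1/24083) = 10825/(-2397/2233 + 4512/6941) - 12429/24083 = 10825/(-596571/1409023) - 12429/24083 = 10825*(-1409023/596571) - 12429/24083 = -15252673975/596571 - 12429/24083 = -367337562120884/14367219393 ≈ -25568.)
(p(P) - 1364)/(E + o) = ((-36 + 183) - 1364)/(16854 - 367337562120884/14367219393) = (147 - 1364)/(-125192446471262/14367219393) = -1217*(-14367219393/125192446471262) = 17484906001281/125192446471262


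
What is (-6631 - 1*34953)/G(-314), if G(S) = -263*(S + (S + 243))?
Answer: -41584/101255 ≈ -0.41069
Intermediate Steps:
G(S) = -63909 - 526*S (G(S) = -263*(S + (243 + S)) = -263*(243 + 2*S) = -63909 - 526*S)
(-6631 - 1*34953)/G(-314) = (-6631 - 1*34953)/(-63909 - 526*(-314)) = (-6631 - 34953)/(-63909 + 165164) = -41584/101255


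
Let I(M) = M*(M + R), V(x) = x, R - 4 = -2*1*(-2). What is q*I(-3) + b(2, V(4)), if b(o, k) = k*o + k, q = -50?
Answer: 762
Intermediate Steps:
R = 8 (R = 4 - 2*1*(-2) = 4 - 2*(-2) = 4 + 4 = 8)
I(M) = M*(8 + M) (I(M) = M*(M + 8) = M*(8 + M))
b(o, k) = k + k*o
q*I(-3) + b(2, V(4)) = -(-150)*(8 - 3) + 4*(1 + 2) = -(-150)*5 + 4*3 = -50*(-15) + 12 = 750 + 12 = 762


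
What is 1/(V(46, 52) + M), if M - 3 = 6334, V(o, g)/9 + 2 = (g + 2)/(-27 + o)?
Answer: 19/120547 ≈ 0.00015761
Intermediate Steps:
V(o, g) = -18 + 9*(2 + g)/(-27 + o) (V(o, g) = -18 + 9*((g + 2)/(-27 + o)) = -18 + 9*((2 + g)/(-27 + o)) = -18 + 9*(2 + g)/(-27 + o))
M = 6337 (M = 3 + 6334 = 6337)
1/(V(46, 52) + M) = 1/(9*(56 + 52 - 2*46)/(-27 + 46) + 6337) = 1/(9*(56 + 52 - 92)/19 + 6337) = 1/(9*(1/19)*16 + 6337) = 1/(144/19 + 6337) = 1/(120547/19) = 19/120547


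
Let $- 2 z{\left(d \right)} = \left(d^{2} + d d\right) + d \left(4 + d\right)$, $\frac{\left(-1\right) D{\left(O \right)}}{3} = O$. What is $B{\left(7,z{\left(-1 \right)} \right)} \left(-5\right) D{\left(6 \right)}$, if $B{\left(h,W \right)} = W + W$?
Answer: $90$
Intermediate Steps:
$D{\left(O \right)} = - 3 O$
$z{\left(d \right)} = - d^{2} - \frac{d \left(4 + d\right)}{2}$ ($z{\left(d \right)} = - \frac{\left(d^{2} + d d\right) + d \left(4 + d\right)}{2} = - \frac{\left(d^{2} + d^{2}\right) + d \left(4 + d\right)}{2} = - \frac{2 d^{2} + d \left(4 + d\right)}{2} = - d^{2} - \frac{d \left(4 + d\right)}{2}$)
$B{\left(h,W \right)} = 2 W$
$B{\left(7,z{\left(-1 \right)} \right)} \left(-5\right) D{\left(6 \right)} = 2 \left(\left(- \frac{1}{2}\right) \left(-1\right) \left(4 + 3 \left(-1\right)\right)\right) \left(-5\right) \left(\left(-3\right) 6\right) = 2 \left(\left(- \frac{1}{2}\right) \left(-1\right) \left(4 - 3\right)\right) \left(-5\right) \left(-18\right) = 2 \left(\left(- \frac{1}{2}\right) \left(-1\right) 1\right) \left(-5\right) \left(-18\right) = 2 \cdot \frac{1}{2} \left(-5\right) \left(-18\right) = 1 \left(-5\right) \left(-18\right) = \left(-5\right) \left(-18\right) = 90$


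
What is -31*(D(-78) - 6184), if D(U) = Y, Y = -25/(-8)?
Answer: 1532857/8 ≈ 1.9161e+5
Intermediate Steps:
Y = 25/8 (Y = -25*(-⅛) = 25/8 ≈ 3.1250)
D(U) = 25/8
-31*(D(-78) - 6184) = -31*(25/8 - 6184) = -31*(-49447/8) = 1532857/8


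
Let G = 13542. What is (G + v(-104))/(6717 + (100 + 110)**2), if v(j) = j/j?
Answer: 13543/50817 ≈ 0.26651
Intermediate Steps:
v(j) = 1
(G + v(-104))/(6717 + (100 + 110)**2) = (13542 + 1)/(6717 + (100 + 110)**2) = 13543/(6717 + 210**2) = 13543/(6717 + 44100) = 13543/50817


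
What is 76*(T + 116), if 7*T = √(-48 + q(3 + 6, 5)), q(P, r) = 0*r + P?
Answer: 8816 + 76*I*√39/7 ≈ 8816.0 + 67.803*I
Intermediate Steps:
q(P, r) = P (q(P, r) = 0 + P = P)
T = I*√39/7 (T = √(-48 + (3 + 6))/7 = √(-48 + 9)/7 = √(-39)/7 = (I*√39)/7 = I*√39/7 ≈ 0.89214*I)
76*(T + 116) = 76*(I*√39/7 + 116) = 76*(116 + I*√39/7) = 8816 + 76*I*√39/7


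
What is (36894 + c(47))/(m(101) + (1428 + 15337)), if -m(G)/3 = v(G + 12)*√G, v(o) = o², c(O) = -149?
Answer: -616029925/147928985924 - 1407590715*√101/147928985924 ≈ -0.099792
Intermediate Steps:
m(G) = -3*√G*(12 + G)² (m(G) = -3*(G + 12)²*√G = -3*(12 + G)²*√G = -3*√G*(12 + G)²)
(36894 + c(47))/(m(101) + (1428 + 15337)) = (36894 - 149)/(-3*√101*(12 + 101)² + (1428 + 15337)) = 36745/(-3*√101*113² + 16765) = 36745/(-3*√101*12769 + 16765) = 36745/(-38307*√101 + 16765) = 36745/(16765 - 38307*√101)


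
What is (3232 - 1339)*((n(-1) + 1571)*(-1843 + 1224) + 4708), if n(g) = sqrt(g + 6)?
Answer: -1831933713 - 1171767*sqrt(5) ≈ -1.8346e+9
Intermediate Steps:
n(g) = sqrt(6 + g)
(3232 - 1339)*((n(-1) + 1571)*(-1843 + 1224) + 4708) = (3232 - 1339)*((sqrt(6 - 1) + 1571)*(-1843 + 1224) + 4708) = 1893*((sqrt(5) + 1571)*(-619) + 4708) = 1893*((1571 + sqrt(5))*(-619) + 4708) = 1893*((-972449 - 619*sqrt(5)) + 4708) = 1893*(-967741 - 619*sqrt(5)) = -1831933713 - 1171767*sqrt(5)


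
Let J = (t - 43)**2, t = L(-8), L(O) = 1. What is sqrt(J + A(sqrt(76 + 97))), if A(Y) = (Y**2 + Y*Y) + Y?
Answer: sqrt(2110 + sqrt(173)) ≈ 46.078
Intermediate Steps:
t = 1
A(Y) = Y + 2*Y**2 (A(Y) = (Y**2 + Y**2) + Y = 2*Y**2 + Y = Y + 2*Y**2)
J = 1764 (J = (1 - 43)**2 = (-42)**2 = 1764)
sqrt(J + A(sqrt(76 + 97))) = sqrt(1764 + sqrt(76 + 97)*(1 + 2*sqrt(76 + 97))) = sqrt(1764 + sqrt(173)*(1 + 2*sqrt(173)))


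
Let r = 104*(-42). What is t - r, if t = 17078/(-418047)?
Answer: 1826012218/418047 ≈ 4368.0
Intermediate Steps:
t = -17078/418047 (t = 17078*(-1/418047) = -17078/418047 ≈ -0.040852)
r = -4368
t - r = -17078/418047 - 1*(-4368) = -17078/418047 + 4368 = 1826012218/418047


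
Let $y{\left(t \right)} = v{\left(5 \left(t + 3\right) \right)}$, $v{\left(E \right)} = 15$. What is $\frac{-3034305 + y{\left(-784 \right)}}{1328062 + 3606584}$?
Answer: $- \frac{505715}{822441} \approx -0.61489$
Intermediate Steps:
$y{\left(t \right)} = 15$
$\frac{-3034305 + y{\left(-784 \right)}}{1328062 + 3606584} = \frac{-3034305 + 15}{1328062 + 3606584} = - \frac{3034290}{4934646} = \left(-3034290\right) \frac{1}{4934646} = - \frac{505715}{822441}$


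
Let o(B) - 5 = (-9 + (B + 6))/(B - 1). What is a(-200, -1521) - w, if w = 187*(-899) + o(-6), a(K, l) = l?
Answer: 1166100/7 ≈ 1.6659e+5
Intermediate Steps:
o(B) = 5 + (-3 + B)/(-1 + B) (o(B) = 5 + (-9 + (B + 6))/(B - 1) = 5 + (-9 + (6 + B))/(-1 + B) = 5 + (-3 + B)/(-1 + B))
w = -1176747/7 (w = 187*(-899) + 2*(-4 + 3*(-6))/(-1 - 6) = -168113 + 2*(-4 - 18)/(-7) = -168113 + 2*(-1/7)*(-22) = -168113 + 44/7 = -1176747/7 ≈ -1.6811e+5)
a(-200, -1521) - w = -1521 - 1*(-1176747/7) = -1521 + 1176747/7 = 1166100/7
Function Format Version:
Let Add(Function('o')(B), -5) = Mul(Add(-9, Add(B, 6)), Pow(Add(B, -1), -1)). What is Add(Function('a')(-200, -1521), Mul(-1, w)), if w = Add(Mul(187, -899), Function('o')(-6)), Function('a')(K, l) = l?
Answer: Rational(1166100, 7) ≈ 1.6659e+5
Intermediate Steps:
Function('o')(B) = Add(5, Mul(Pow(Add(-1, B), -1), Add(-3, B))) (Function('o')(B) = Add(5, Mul(Add(-9, Add(B, 6)), Pow(Add(B, -1), -1))) = Add(5, Mul(Add(-9, Add(6, B)), Pow(Add(-1, B), -1))) = Add(5, Mul(Add(-3, B), Pow(Add(-1, B), -1))) = Add(5, Mul(Pow(Add(-1, B), -1), Add(-3, B))))
w = Rational(-1176747, 7) (w = Add(Mul(187, -899), Mul(2, Pow(Add(-1, -6), -1), Add(-4, Mul(3, -6)))) = Add(-168113, Mul(2, Pow(-7, -1), Add(-4, -18))) = Add(-168113, Mul(2, Rational(-1, 7), -22)) = Add(-168113, Rational(44, 7)) = Rational(-1176747, 7) ≈ -1.6811e+5)
Add(Function('a')(-200, -1521), Mul(-1, w)) = Add(-1521, Mul(-1, Rational(-1176747, 7))) = Add(-1521, Rational(1176747, 7)) = Rational(1166100, 7)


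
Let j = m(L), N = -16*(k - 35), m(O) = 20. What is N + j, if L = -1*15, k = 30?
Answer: 100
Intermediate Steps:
L = -15
N = 80 (N = -16*(30 - 35) = -16*(-5) = 80)
j = 20
N + j = 80 + 20 = 100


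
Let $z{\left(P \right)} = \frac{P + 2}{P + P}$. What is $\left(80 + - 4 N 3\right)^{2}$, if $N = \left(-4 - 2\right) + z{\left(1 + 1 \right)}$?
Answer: $19600$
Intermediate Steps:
$z{\left(P \right)} = \frac{2 + P}{2 P}$
$N = -5$ ($N = \left(-4 - 2\right) + \frac{2 + \left(1 + 1\right)}{2 \left(1 + 1\right)} = -6 + \frac{2 + 2}{2 \cdot 2} = -6 + \frac{1}{2} \cdot \frac{1}{2} \cdot 4 = -6 + 1 = -5$)
$\left(80 + - 4 N 3\right)^{2} = \left(80 + \left(-4\right) \left(-5\right) 3\right)^{2} = \left(80 + 20 \cdot 3\right)^{2} = \left(80 + 60\right)^{2} = 140^{2} = 19600$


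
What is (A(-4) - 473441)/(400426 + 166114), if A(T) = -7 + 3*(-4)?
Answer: -1821/2179 ≈ -0.83570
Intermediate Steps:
A(T) = -19 (A(T) = -7 - 12 = -19)
(A(-4) - 473441)/(400426 + 166114) = (-19 - 473441)/(400426 + 166114) = -473460/566540 = -473460*1/566540 = -1821/2179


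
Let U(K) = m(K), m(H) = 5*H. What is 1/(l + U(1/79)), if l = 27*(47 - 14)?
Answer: 79/70394 ≈ 0.0011223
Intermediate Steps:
U(K) = 5*K
l = 891 (l = 27*33 = 891)
1/(l + U(1/79)) = 1/(891 + 5/79) = 1/(70394/79) = 79/70394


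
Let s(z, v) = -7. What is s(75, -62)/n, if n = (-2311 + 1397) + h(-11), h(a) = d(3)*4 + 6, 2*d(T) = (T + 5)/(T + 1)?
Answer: 7/904 ≈ 0.0077434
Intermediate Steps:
d(T) = (5 + T)/(2*(1 + T)) (d(T) = ((T + 5)/(T + 1))/2 = ((5 + T)/(1 + T))/2 = (5 + T)/(2*(1 + T)))
h(a) = 10 (h(a) = ((5 + 3)/(2*(1 + 3)))*4 + 6 = ((½)*8/4)*4 + 6 = ((½)*(¼)*8)*4 + 6 = 1*4 + 6 = 4 + 6 = 10)
n = -904 (n = (-2311 + 1397) + 10 = -914 + 10 = -904)
s(75, -62)/n = -7/(-904) = -7*(-1/904) = 7/904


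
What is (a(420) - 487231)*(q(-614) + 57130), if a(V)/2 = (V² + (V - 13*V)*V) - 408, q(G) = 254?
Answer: -250701916248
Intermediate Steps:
a(V) = -816 - 22*V² (a(V) = 2*((V² + (V - 13*V)*V) - 408) = 2*((V² + (-12*V)*V) - 408) = 2*((V² - 12*V²) - 408) = 2*(-11*V² - 408) = 2*(-408 - 11*V²) = -816 - 22*V²)
(a(420) - 487231)*(q(-614) + 57130) = ((-816 - 22*420²) - 487231)*(254 + 57130) = ((-816 - 22*176400) - 487231)*57384 = ((-816 - 3880800) - 487231)*57384 = (-3881616 - 487231)*57384 = -4368847*57384 = -250701916248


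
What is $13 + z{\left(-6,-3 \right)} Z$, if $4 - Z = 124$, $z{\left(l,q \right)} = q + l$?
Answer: $1093$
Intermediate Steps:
$z{\left(l,q \right)} = l + q$
$Z = -120$ ($Z = 4 - 124 = -120$)
$13 + z{\left(-6,-3 \right)} Z = 13 + \left(-6 - 3\right) \left(-120\right) = 13 - -1080 = 13 + 1080 = 1093$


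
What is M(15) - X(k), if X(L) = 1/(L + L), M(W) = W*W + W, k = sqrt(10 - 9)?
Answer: 479/2 ≈ 239.50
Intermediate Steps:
k = 1 (k = sqrt(1) = 1)
M(W) = W + W**2 (M(W) = W**2 + W = W + W**2)
X(L) = 1/(2*L)
M(15) - X(k) = 15*(1 + 15) - 1/(2*1) = 15*16 - 1/2 = 240 - 1*1/2 = 240 - 1/2 = 479/2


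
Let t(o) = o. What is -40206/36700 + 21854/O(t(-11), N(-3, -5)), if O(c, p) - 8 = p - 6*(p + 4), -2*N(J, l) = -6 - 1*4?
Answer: -401845123/752350 ≈ -534.12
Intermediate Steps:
N(J, l) = 5 (N(J, l) = -(-6 - 1*4)/2 = -(-6 - 4)/2 = -½*(-10) = 5)
O(c, p) = -16 - 5*p (O(c, p) = 8 + (p - 6*(p + 4)) = 8 + (p - 6*(4 + p)) = 8 + (p + (-24 - 6*p)) = 8 + (-24 - 5*p) = -16 - 5*p)
-40206/36700 + 21854/O(t(-11), N(-3, -5)) = -40206/36700 + 21854/(-16 - 5*5) = -40206*1/36700 + 21854/(-16 - 25) = -20103/18350 + 21854/(-41) = -20103/18350 + 21854*(-1/41) = -20103/18350 - 21854/41 = -401845123/752350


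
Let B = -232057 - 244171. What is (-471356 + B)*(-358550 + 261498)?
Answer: 91964922368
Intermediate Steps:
B = -476228
(-471356 + B)*(-358550 + 261498) = (-471356 - 476228)*(-358550 + 261498) = -947584*(-97052) = 91964922368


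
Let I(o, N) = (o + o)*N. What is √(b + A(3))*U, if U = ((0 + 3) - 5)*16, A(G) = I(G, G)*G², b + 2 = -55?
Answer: -32*√105 ≈ -327.90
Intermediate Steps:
I(o, N) = 2*N*o (I(o, N) = (2*o)*N = 2*N*o)
b = -57 (b = -2 - 55 = -57)
A(G) = 2*G⁴ (A(G) = (2*G*G)*G² = (2*G²)*G² = 2*G⁴)
U = -32 (U = (3 - 5)*16 = -2*16 = -32)
√(b + A(3))*U = √(-57 + 2*3⁴)*(-32) = √(-57 + 2*81)*(-32) = √(-57 + 162)*(-32) = √105*(-32) = -32*√105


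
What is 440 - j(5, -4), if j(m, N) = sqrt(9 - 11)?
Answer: 440 - I*sqrt(2) ≈ 440.0 - 1.4142*I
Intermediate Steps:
j(m, N) = I*sqrt(2) (j(m, N) = sqrt(-2) = I*sqrt(2))
440 - j(5, -4) = 440 - I*sqrt(2)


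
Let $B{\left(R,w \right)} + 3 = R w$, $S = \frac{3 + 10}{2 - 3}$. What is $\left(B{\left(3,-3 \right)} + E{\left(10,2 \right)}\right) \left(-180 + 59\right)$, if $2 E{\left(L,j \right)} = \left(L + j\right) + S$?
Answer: $\frac{3025}{2} \approx 1512.5$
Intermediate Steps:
$S = -13$ ($S = \frac{13}{-1} = 13 \left(-1\right) = -13$)
$B{\left(R,w \right)} = -3 + R w$
$E{\left(L,j \right)} = - \frac{13}{2} + \frac{L}{2} + \frac{j}{2}$ ($E{\left(L,j \right)} = \frac{\left(L + j\right) - 13}{2} = \frac{-13 + L + j}{2} = - \frac{13}{2} + \frac{L}{2} + \frac{j}{2}$)
$\left(B{\left(3,-3 \right)} + E{\left(10,2 \right)}\right) \left(-180 + 59\right) = \left(\left(-3 + 3 \left(-3\right)\right) + \left(- \frac{13}{2} + \frac{1}{2} \cdot 10 + \frac{1}{2} \cdot 2\right)\right) \left(-180 + 59\right) = \left(\left(-3 - 9\right) + \left(- \frac{13}{2} + 5 + 1\right)\right) \left(-121\right) = \left(-12 - \frac{1}{2}\right) \left(-121\right) = \left(- \frac{25}{2}\right) \left(-121\right) = \frac{3025}{2}$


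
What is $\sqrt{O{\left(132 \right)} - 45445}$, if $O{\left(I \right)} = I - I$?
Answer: $i \sqrt{45445} \approx 213.18 i$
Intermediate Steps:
$O{\left(I \right)} = 0$
$\sqrt{O{\left(132 \right)} - 45445} = \sqrt{0 - 45445} = \sqrt{-45445} = i \sqrt{45445}$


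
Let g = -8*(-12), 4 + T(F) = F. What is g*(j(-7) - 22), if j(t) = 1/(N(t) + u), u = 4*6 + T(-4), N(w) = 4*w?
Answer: -2120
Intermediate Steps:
T(F) = -4 + F
u = 16 (u = 4*6 + (-4 - 4) = 24 - 8 = 16)
g = 96
j(t) = 1/(16 + 4*t) (j(t) = 1/(4*t + 16) = 1/(16 + 4*t))
g*(j(-7) - 22) = 96*(1/(4*(4 - 7)) - 22) = 96*((¼)/(-3) - 22) = 96*((¼)*(-⅓) - 22) = 96*(-1/12 - 22) = 96*(-265/12) = -2120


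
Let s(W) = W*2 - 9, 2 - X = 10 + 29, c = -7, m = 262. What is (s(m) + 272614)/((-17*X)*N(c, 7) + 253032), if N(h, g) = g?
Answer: 273129/257435 ≈ 1.0610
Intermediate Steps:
X = -37 (X = 2 - (10 + 29) = 2 - 1*39 = 2 - 39 = -37)
s(W) = -9 + 2*W (s(W) = 2*W - 9 = -9 + 2*W)
(s(m) + 272614)/((-17*X)*N(c, 7) + 253032) = ((-9 + 2*262) + 272614)/(-17*(-37)*7 + 253032) = ((-9 + 524) + 272614)/(629*7 + 253032) = (515 + 272614)/(4403 + 253032) = 273129/257435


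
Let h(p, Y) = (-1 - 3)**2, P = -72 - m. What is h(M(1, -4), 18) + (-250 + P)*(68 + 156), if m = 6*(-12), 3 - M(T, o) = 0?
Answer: -55984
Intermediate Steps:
M(T, o) = 3 (M(T, o) = 3 - 1*0 = 3 + 0 = 3)
m = -72
P = 0 (P = -72 - 1*(-72) = -72 + 72 = 0)
h(p, Y) = 16 (h(p, Y) = (-4)**2 = 16)
h(M(1, -4), 18) + (-250 + P)*(68 + 156) = 16 + (-250 + 0)*(68 + 156) = 16 - 250*224 = 16 - 56000 = -55984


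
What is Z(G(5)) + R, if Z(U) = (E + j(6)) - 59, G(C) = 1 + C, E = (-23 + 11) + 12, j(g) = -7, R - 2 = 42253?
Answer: 42189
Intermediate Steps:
R = 42255 (R = 2 + 42253 = 42255)
E = 0 (E = -12 + 12 = 0)
Z(U) = -66 (Z(U) = (0 - 7) - 59 = -7 - 59 = -66)
Z(G(5)) + R = -66 + 42255 = 42189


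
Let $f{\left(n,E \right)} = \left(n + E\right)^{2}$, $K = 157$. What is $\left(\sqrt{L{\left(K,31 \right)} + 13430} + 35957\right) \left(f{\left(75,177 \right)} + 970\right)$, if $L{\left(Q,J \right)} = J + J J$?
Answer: $2318291618 + 64474 \sqrt{14422} \approx 2.326 \cdot 10^{9}$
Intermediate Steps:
$f{\left(n,E \right)} = \left(E + n\right)^{2}$
$L{\left(Q,J \right)} = J + J^{2}$
$\left(\sqrt{L{\left(K,31 \right)} + 13430} + 35957\right) \left(f{\left(75,177 \right)} + 970\right) = \left(\sqrt{31 \left(1 + 31\right) + 13430} + 35957\right) \left(\left(177 + 75\right)^{2} + 970\right) = \left(\sqrt{31 \cdot 32 + 13430} + 35957\right) \left(252^{2} + 970\right) = \left(\sqrt{992 + 13430} + 35957\right) \left(63504 + 970\right) = \left(\sqrt{14422} + 35957\right) 64474 = \left(35957 + \sqrt{14422}\right) 64474 = 2318291618 + 64474 \sqrt{14422}$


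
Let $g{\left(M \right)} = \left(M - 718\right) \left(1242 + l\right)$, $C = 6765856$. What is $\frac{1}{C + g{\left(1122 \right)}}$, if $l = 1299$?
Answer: $\frac{1}{7792420} \approx 1.2833 \cdot 10^{-7}$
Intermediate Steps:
$g{\left(M \right)} = -1824438 + 2541 M$ ($g{\left(M \right)} = \left(M - 718\right) \left(1242 + 1299\right) = \left(-718 + M\right) 2541 = -1824438 + 2541 M$)
$\frac{1}{C + g{\left(1122 \right)}} = \frac{1}{6765856 + \left(-1824438 + 2541 \cdot 1122\right)} = \frac{1}{6765856 + \left(-1824438 + 2851002\right)} = \frac{1}{6765856 + 1026564} = \frac{1}{7792420}$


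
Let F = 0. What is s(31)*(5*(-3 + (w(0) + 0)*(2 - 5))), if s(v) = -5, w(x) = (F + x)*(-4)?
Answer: 75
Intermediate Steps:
w(x) = -4*x (w(x) = (0 + x)*(-4) = x*(-4) = -4*x)
s(31)*(5*(-3 + (w(0) + 0)*(2 - 5))) = -25*(-3 + (-4*0 + 0)*(2 - 5)) = -25*(-3 + (0 + 0)*(-3)) = -25*(-3 + 0*(-3)) = -25*(-3 + 0) = -25*(-3) = -5*(-15) = 75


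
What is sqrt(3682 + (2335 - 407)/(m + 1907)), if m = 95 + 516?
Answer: 9*sqrt(72067678)/1259 ≈ 60.686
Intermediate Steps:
m = 611
sqrt(3682 + (2335 - 407)/(m + 1907)) = sqrt(3682 + (2335 - 407)/(611 + 1907)) = sqrt(3682 + 1928/2518) = sqrt(3682 + 1928*(1/2518)) = sqrt(3682 + 964/1259) = sqrt(4636602/1259) = 9*sqrt(72067678)/1259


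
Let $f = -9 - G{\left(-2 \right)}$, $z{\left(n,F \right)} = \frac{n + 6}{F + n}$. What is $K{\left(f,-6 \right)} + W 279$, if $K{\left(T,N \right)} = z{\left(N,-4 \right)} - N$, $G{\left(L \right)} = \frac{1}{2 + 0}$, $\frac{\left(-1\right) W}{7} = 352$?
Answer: $-687450$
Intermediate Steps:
$W = -2464$ ($W = \left(-7\right) 352 = -2464$)
$z{\left(n,F \right)} = \frac{6 + n}{F + n}$
$G{\left(L \right)} = \frac{1}{2}$
$f = - \frac{19}{2}$ ($f = -9 - \frac{1}{2} = - \frac{19}{2} \approx -9.5$)
$K{\left(T,N \right)} = - N + \frac{6 + N}{-4 + N}$ ($K{\left(T,N \right)} = \frac{6 + N}{-4 + N} - N = - N + \frac{6 + N}{-4 + N}$)
$K{\left(f,-6 \right)} + W 279 = \frac{6 - 6 - - 6 \left(-4 - 6\right)}{-4 - 6} - 687456 = \frac{6 - 6 - \left(-6\right) \left(-10\right)}{-10} - 687456 = - \frac{6 - 6 - 60}{10} - 687456 = \left(- \frac{1}{10}\right) \left(-60\right) - 687456 = 6 - 687456 = -687450$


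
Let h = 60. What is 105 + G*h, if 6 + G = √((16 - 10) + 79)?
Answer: -255 + 60*√85 ≈ 298.17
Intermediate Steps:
G = -6 + √85 (G = -6 + √((16 - 10) + 79) = -6 + √(6 + 79) = -6 + √85 ≈ 3.2195)
105 + G*h = 105 + (-6 + √85)*60 = 105 + (-360 + 60*√85) = -255 + 60*√85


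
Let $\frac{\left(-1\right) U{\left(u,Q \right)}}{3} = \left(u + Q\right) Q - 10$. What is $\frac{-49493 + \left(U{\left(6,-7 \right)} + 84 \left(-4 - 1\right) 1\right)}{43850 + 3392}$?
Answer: $- \frac{24952}{23621} \approx -1.0563$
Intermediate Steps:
$U{\left(u,Q \right)} = 30 - 3 Q \left(Q + u\right)$ ($U{\left(u,Q \right)} = - 3 \left(\left(u + Q\right) Q - 10\right) = - 3 \left(\left(Q + u\right) Q - 10\right) = - 3 \left(Q \left(Q + u\right) - 10\right) = - 3 \left(-10 + Q \left(Q + u\right)\right) = 30 - 3 Q \left(Q + u\right)$)
$\frac{-49493 + \left(U{\left(6,-7 \right)} + 84 \left(-4 - 1\right) 1\right)}{43850 + 3392} = \frac{-49493 + \left(\left(30 - 3 \left(-7\right)^{2} - \left(-21\right) 6\right) + 84 \left(-4 - 1\right) 1\right)}{43850 + 3392} = \frac{-49493 + \left(\left(30 - 147 + 126\right) + 84 \left(\left(-5\right) 1\right)\right)}{47242} = \left(-49493 + \left(\left(30 - 147 + 126\right) + 84 \left(-5\right)\right)\right) \frac{1}{47242} = \left(-49493 + \left(9 - 420\right)\right) \frac{1}{47242} = \left(-49493 - 411\right) \frac{1}{47242} = \left(-49904\right) \frac{1}{47242} = - \frac{24952}{23621}$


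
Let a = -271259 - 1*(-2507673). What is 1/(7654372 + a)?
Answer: 1/9890786 ≈ 1.0110e-7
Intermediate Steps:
a = 2236414 (a = -271259 + 2507673 = 2236414)
1/(7654372 + a) = 1/(7654372 + 2236414) = 1/9890786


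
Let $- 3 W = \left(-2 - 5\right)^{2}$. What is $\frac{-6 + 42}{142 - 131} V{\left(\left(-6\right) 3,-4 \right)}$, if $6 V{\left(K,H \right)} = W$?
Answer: $- \frac{98}{11} \approx -8.9091$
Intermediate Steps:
$W = - \frac{49}{3}$ ($W = - \frac{\left(-2 - 5\right)^{2}}{3} = - \frac{\left(-7\right)^{2}}{3} = \left(- \frac{1}{3}\right) 49 = - \frac{49}{3} \approx -16.333$)
$V{\left(K,H \right)} = - \frac{49}{18}$ ($V{\left(K,H \right)} = \frac{1}{6} \left(- \frac{49}{3}\right) = - \frac{49}{18}$)
$\frac{-6 + 42}{142 - 131} V{\left(\left(-6\right) 3,-4 \right)} = \frac{-6 + 42}{142 - 131} \left(- \frac{49}{18}\right) = \frac{36}{11} \left(- \frac{49}{18}\right) = - \frac{98}{11}$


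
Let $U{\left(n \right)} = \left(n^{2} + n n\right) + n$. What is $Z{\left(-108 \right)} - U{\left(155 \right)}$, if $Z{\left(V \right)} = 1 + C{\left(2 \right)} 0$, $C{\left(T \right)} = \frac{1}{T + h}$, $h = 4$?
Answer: $-48204$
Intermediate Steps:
$C{\left(T \right)} = \frac{1}{4 + T}$ ($C{\left(T \right)} = \frac{1}{T + 4} = \frac{1}{4 + T}$)
$U{\left(n \right)} = n + 2 n^{2}$ ($U{\left(n \right)} = \left(n^{2} + n^{2}\right) + n = 2 n^{2} + n = n + 2 n^{2}$)
$Z{\left(V \right)} = 1$ ($Z{\left(V \right)} = 1 + \frac{1}{4 + 2} \cdot 0 = 1 + \frac{1}{6} \cdot 0 = 1 + 0 = 1$)
$Z{\left(-108 \right)} - U{\left(155 \right)} = 1 - 155 \left(1 + 2 \cdot 155\right) = 1 - 155 \left(1 + 310\right) = 1 - 155 \cdot 311 = 1 - 48205 = -48204$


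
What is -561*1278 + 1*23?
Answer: -716935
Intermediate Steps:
-561*1278 + 1*23 = -716958 + 23 = -716935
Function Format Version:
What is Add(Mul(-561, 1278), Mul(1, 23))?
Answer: -716935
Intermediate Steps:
Add(Mul(-561, 1278), Mul(1, 23)) = Add(-716958, 23) = -716935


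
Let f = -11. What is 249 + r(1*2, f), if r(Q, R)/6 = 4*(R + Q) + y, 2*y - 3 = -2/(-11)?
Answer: 468/11 ≈ 42.545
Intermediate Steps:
y = 35/22 (y = 3/2 + (-2/(-11))/2 = 3/2 + (-2*(-1/11))/2 = 3/2 + (1/2)*(2/11) = 3/2 + 1/11 = 35/22 ≈ 1.5909)
r(Q, R) = 105/11 + 24*Q + 24*R (r(Q, R) = 6*(4*(R + Q) + 35/22) = 6*(4*(Q + R) + 35/22) = 6*((4*Q + 4*R) + 35/22) = 6*(35/22 + 4*Q + 4*R) = 105/11 + 24*Q + 24*R)
249 + r(1*2, f) = 249 + (105/11 + 24*(1*2) + 24*(-11)) = 249 + (105/11 + 24*2 - 264) = 249 + (105/11 + 48 - 264) = 249 - 2271/11 = 468/11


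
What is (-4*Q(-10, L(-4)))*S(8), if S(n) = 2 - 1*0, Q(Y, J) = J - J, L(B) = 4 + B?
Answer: 0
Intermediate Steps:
Q(Y, J) = 0
S(n) = 2 (S(n) = 2 + 0 = 2)
(-4*Q(-10, L(-4)))*S(8) = -4*0*2 = 0*2 = 0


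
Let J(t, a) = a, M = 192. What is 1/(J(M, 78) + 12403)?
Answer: 1/12481 ≈ 8.0122e-5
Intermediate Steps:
1/(J(M, 78) + 12403) = 1/(78 + 12403) = 1/12481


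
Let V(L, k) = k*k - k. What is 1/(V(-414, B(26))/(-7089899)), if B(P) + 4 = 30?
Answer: -7089899/650 ≈ -10908.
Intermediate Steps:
B(P) = 26 (B(P) = -4 + 30 = 26)
V(L, k) = k² - k
1/(V(-414, B(26))/(-7089899)) = 1/((26*(-1 + 26))/(-7089899)) = 1/((26*25)*(-1/7089899)) = 1/(650*(-1/7089899)) = 1/(-650/7089899) = -7089899/650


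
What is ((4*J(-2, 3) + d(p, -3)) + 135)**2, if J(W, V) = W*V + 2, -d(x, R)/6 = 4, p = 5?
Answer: 9025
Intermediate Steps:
d(x, R) = -24 (d(x, R) = -6*4 = -24)
J(W, V) = 2 + V*W (J(W, V) = V*W + 2 = 2 + V*W)
((4*J(-2, 3) + d(p, -3)) + 135)**2 = ((4*(2 + 3*(-2)) - 24) + 135)**2 = ((4*(2 - 6) - 24) + 135)**2 = ((4*(-4) - 24) + 135)**2 = ((-16 - 24) + 135)**2 = (-40 + 135)**2 = 95**2 = 9025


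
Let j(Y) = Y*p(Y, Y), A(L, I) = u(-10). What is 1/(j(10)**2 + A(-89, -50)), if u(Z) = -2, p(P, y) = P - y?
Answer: -1/2 ≈ -0.50000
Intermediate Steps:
A(L, I) = -2
j(Y) = 0 (j(Y) = Y*(Y - Y) = Y*0 = 0)
1/(j(10)**2 + A(-89, -50)) = 1/(0**2 - 2) = 1/(0 - 2) = 1/(-2) = -1/2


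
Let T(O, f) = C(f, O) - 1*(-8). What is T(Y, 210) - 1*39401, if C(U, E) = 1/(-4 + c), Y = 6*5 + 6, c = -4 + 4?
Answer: -157573/4 ≈ -39393.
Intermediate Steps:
c = 0
Y = 36 (Y = 30 + 6 = 36)
C(U, E) = -¼ (C(U, E) = 1/(-4 + 0) = 1/(-4) = -¼)
T(O, f) = 31/4 (T(O, f) = -¼ - 1*(-8) = -¼ + 8 = 31/4)
T(Y, 210) - 1*39401 = 31/4 - 1*39401 = 31/4 - 39401 = -157573/4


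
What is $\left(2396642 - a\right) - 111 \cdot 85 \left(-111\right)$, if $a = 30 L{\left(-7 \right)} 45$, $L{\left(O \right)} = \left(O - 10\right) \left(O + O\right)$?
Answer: $3122627$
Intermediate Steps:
$L{\left(O \right)} = 2 O \left(-10 + O\right)$ ($L{\left(O \right)} = \left(-10 + O\right) 2 O = 2 O \left(-10 + O\right)$)
$a = 321300$ ($a = 30 \cdot 2 \left(-7\right) \left(-10 - 7\right) 45 = 30 \cdot 2 \left(-7\right) \left(-17\right) 45 = 30 \cdot 238 \cdot 45 = 7140 \cdot 45 = 321300$)
$\left(2396642 - a\right) - 111 \cdot 85 \left(-111\right) = \left(2396642 - 321300\right) - 111 \cdot 85 \left(-111\right) = \left(2396642 - 321300\right) - 9435 \left(-111\right) = 2075342 - -1047285 = 2075342 + 1047285 = 3122627$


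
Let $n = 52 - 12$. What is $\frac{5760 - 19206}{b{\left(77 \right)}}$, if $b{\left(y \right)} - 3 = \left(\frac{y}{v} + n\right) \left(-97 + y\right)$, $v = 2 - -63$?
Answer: $\frac{174798}{10669} \approx 16.384$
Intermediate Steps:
$n = 40$ ($n = 52 - 12 = 40$)
$v = 65$ ($v = 2 + 63 = 65$)
$b{\left(y \right)} = 3 + \left(-97 + y\right) \left(40 + \frac{y}{65}\right)$ ($b{\left(y \right)} = 3 + \left(\frac{y}{65} + 40\right) \left(-97 + y\right) = 3 + \left(40 + \frac{y}{65}\right) \left(-97 + y\right) = 3 + \left(-97 + y\right) \left(40 + \frac{y}{65}\right)$)
$\frac{5760 - 19206}{b{\left(77 \right)}} = \frac{5760 - 19206}{-3877 + \frac{77^{2}}{65} + \frac{2503}{65} \cdot 77} = \frac{5760 - 19206}{-3877 + \frac{1}{65} \cdot 5929 + \frac{192731}{65}} = - \frac{13446}{-3877 + \frac{5929}{65} + \frac{192731}{65}} = - \frac{13446}{- \frac{10669}{13}} = \left(-13446\right) \left(- \frac{13}{10669}\right) = \frac{174798}{10669}$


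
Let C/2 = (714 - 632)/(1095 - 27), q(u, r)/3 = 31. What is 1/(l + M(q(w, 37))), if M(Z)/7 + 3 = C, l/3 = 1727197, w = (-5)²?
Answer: 267/1383479477 ≈ 1.9299e-7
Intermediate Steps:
w = 25
q(u, r) = 93 (q(u, r) = 3*31 = 93)
C = 41/267 (C = 2*((714 - 632)/(1095 - 27)) = 2*(82/1068) = 2*(82*(1/1068)) = 2*(41/534) = 41/267 ≈ 0.15356)
l = 5181591 (l = 3*1727197 = 5181591)
M(Z) = -5320/267 (M(Z) = -21 + 7*(41/267) = -21 + 287/267 = -5320/267)
1/(l + M(q(w, 37))) = 1/(5181591 - 5320/267) = 1/(1383479477/267) = 267/1383479477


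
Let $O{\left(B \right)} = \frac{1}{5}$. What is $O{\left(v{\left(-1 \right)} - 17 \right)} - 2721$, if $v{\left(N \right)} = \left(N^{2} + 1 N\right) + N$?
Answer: $- \frac{13604}{5} \approx -2720.8$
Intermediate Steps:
$v{\left(N \right)} = N^{2} + 2 N$ ($v{\left(N \right)} = \left(N^{2} + N\right) + N = \left(N + N^{2}\right) + N = N^{2} + 2 N$)
$O{\left(B \right)} = \frac{1}{5}$
$O{\left(v{\left(-1 \right)} - 17 \right)} - 2721 = \frac{1}{5} - 2721 = - \frac{13604}{5}$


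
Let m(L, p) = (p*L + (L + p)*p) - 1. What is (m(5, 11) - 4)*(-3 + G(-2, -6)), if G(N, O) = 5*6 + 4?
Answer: 7006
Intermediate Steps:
G(N, O) = 34 (G(N, O) = 30 + 4 = 34)
m(L, p) = -1 + L*p + p*(L + p) (m(L, p) = (L*p + p*(L + p)) - 1 = -1 + L*p + p*(L + p))
(m(5, 11) - 4)*(-3 + G(-2, -6)) = ((-1 + 11**2 + 2*5*11) - 4)*(-3 + 34) = ((-1 + 121 + 110) - 4)*31 = (230 - 4)*31 = 226*31 = 7006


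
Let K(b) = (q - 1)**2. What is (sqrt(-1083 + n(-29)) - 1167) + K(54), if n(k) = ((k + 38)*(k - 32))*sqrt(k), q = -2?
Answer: -1158 + sqrt(-1083 - 549*I*sqrt(29)) ≈ -1125.9 - 45.998*I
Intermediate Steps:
n(k) = sqrt(k)*(-32 + k)*(38 + k) (n(k) = ((38 + k)*(-32 + k))*sqrt(k) = ((-32 + k)*(38 + k))*sqrt(k) = sqrt(k)*(-32 + k)*(38 + k))
K(b) = 9 (K(b) = (-2 - 1)**2 = (-3)**2 = 9)
(sqrt(-1083 + n(-29)) - 1167) + K(54) = (sqrt(-1083 + sqrt(-29)*(-1216 + (-29)**2 + 6*(-29))) - 1167) + 9 = (sqrt(-1083 + (I*sqrt(29))*(-1216 + 841 - 174)) - 1167) + 9 = (sqrt(-1083 + (I*sqrt(29))*(-549)) - 1167) + 9 = (sqrt(-1083 - 549*I*sqrt(29)) - 1167) + 9 = (-1167 + sqrt(-1083 - 549*I*sqrt(29))) + 9 = -1158 + sqrt(-1083 - 549*I*sqrt(29))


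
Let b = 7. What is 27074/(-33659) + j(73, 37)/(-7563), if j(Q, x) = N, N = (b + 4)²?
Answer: -208833401/254563017 ≈ -0.82036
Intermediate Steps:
N = 121 (N = (7 + 4)² = 11² = 121)
j(Q, x) = 121
27074/(-33659) + j(73, 37)/(-7563) = 27074/(-33659) + 121/(-7563) = 27074*(-1/33659) + 121*(-1/7563) = -27074/33659 - 121/7563 = -208833401/254563017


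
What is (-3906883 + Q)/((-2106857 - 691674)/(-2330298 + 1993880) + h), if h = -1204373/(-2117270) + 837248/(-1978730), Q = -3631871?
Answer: -8568797776098801137130/9620828618209421 ≈ -8.9065e+5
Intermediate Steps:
h = 1969190043/13514534410 (h = -1204373*(-1/2117270) + 837248*(-1/1978730) = 1204373/2117270 - 13504/31915 = 1969190043/13514534410 ≈ 0.14571)
(-3906883 + Q)/((-2106857 - 691674)/(-2330298 + 1993880) + h) = (-3906883 - 3631871)/((-2106857 - 691674)/(-2330298 + 1993880) + 1969190043/13514534410) = -7538754/(-2798531/(-336418) + 1969190043/13514534410) = -7538754/(-2798531*(-1/336418) + 1969190043/13514534410) = -7538754/(2798531/336418 + 1969190043/13514534410) = -7538754/9620828618209421/1136633159285845 = -7538754*1136633159285845/9620828618209421 = -8568797776098801137130/9620828618209421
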